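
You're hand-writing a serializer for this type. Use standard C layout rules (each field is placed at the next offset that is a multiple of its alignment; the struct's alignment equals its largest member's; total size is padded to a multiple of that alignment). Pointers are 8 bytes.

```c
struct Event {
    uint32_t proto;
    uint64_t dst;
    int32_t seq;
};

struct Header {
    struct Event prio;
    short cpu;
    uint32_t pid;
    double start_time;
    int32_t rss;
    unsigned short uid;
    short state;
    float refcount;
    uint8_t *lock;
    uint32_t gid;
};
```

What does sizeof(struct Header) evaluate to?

Event: proto at 0 (size 4, align 4) → ends 4; pad 4 to align 8 for dst; dst at 8 (size 8, align 8) → ends 16; seq at 16 (size 4, align 4) → ends 20; tail pad 4 to reach multiple of 8; total 24 bytes, alignment 8
prio at 0 (size 24, align 8) → ends 24
cpu at 24 (size 2, align 2) → ends 26
pad 2 to align 4 for pid
pid at 28 (size 4, align 4) → ends 32
start_time at 32 (size 8, align 8) → ends 40
rss at 40 (size 4, align 4) → ends 44
uid at 44 (size 2, align 2) → ends 46
state at 46 (size 2, align 2) → ends 48
refcount at 48 (size 4, align 4) → ends 52
pad 4 to align 8 for lock
lock at 56 (size 8, align 8) → ends 64
gid at 64 (size 4, align 4) → ends 68
tail pad 4 to reach multiple of 8
total 72 bytes, alignment 8

72 bytes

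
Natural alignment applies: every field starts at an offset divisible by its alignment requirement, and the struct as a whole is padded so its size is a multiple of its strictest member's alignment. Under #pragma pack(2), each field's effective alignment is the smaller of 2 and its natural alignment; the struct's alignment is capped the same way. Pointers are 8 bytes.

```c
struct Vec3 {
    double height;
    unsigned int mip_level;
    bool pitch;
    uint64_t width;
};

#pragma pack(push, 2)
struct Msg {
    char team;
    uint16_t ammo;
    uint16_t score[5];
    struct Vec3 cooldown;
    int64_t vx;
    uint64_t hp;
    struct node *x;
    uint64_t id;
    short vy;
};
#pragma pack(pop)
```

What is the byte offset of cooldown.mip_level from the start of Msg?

22

Vec3: @0: height [8B, align 8] → 8; @8: mip_level [4B, align 4] → 12; @12: pitch [1B, align 1] → 13; +3 pad (align 8); @16: width [8B, align 8] → 24; size 24, align 8
@0: team [1B, align 1] → 1
+1 pad (align 2)
@2: ammo [2B, align 2] → 4
@4: score [10B, align 2] → 14
@14: cooldown [24B, align 2] → 38
within Vec3: mip_level at 8
14 + 8 = 22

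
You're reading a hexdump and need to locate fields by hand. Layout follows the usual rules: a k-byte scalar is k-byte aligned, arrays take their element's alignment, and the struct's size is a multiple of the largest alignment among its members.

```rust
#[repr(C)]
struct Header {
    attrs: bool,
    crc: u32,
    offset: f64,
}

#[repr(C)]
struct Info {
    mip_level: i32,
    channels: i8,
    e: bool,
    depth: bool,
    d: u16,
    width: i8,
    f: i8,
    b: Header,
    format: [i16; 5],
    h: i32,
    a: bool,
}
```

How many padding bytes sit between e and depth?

0

Header: attrs at 0 (size 1, align 1) → ends 1; pad 3 to align 4 for crc; crc at 4 (size 4, align 4) → ends 8; offset at 8 (size 8, align 8) → ends 16; total 16 bytes, alignment 8
mip_level at 0 (size 4, align 4) → ends 4
channels at 4 (size 1, align 1) → ends 5
e at 5 (size 1, align 1) → ends 6
depth at 6 (size 1, align 1) → ends 7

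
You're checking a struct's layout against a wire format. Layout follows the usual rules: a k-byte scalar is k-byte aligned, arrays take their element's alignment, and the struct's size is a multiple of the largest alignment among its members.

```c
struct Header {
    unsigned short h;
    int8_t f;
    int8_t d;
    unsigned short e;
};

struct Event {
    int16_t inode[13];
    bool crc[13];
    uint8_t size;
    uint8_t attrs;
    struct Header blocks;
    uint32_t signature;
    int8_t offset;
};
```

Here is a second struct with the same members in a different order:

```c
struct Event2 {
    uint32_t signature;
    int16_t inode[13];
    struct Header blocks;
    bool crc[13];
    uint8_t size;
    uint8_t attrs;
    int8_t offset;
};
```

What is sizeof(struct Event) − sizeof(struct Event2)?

4

Header: @0: h [2B, align 2] → 2; @2: f [1B, align 1] → 3; @3: d [1B, align 1] → 4; @4: e [2B, align 2] → 6; size 6, align 2
@0: inode [26B, align 2] → 26
@26: crc [13B, align 1] → 39
@39: size [1B, align 1] → 40
@40: attrs [1B, align 1] → 41
+1 pad (align 2)
@42: blocks [6B, align 2] → 48
@48: signature [4B, align 4] → 52
@52: offset [1B, align 1] → 53
+3 tail pad (align 4)
size 56, align 4
— Event2 —
@0: signature [4B, align 4] → 4
@4: inode [26B, align 2] → 30
@30: blocks [6B, align 2] → 36
@36: crc [13B, align 1] → 49
@49: size [1B, align 1] → 50
@50: attrs [1B, align 1] → 51
@51: offset [1B, align 1] → 52
size 52, align 4
56 − 52 = 4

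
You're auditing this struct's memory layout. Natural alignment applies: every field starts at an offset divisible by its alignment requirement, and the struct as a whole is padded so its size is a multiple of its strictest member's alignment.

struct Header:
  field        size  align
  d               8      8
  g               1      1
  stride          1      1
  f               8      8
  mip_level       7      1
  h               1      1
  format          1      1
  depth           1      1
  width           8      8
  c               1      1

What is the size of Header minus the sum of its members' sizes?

19

0..8  d  (8B, 8-aligned)
8..9  g  (1B, 1-aligned)
9..10  stride  (1B, 1-aligned)
10..16  -- padding (6B)
16..24  f  (8B, 8-aligned)
24..31  mip_level  (7B, 1-aligned)
31..32  h  (1B, 1-aligned)
32..33  format  (1B, 1-aligned)
33..34  depth  (1B, 1-aligned)
34..40  -- padding (6B)
40..48  width  (8B, 8-aligned)
48..49  c  (1B, 1-aligned)
49..56  -- tail padding (7B)
sizeof = 56, alignof = 8
data bytes 37, size 56 → padding 19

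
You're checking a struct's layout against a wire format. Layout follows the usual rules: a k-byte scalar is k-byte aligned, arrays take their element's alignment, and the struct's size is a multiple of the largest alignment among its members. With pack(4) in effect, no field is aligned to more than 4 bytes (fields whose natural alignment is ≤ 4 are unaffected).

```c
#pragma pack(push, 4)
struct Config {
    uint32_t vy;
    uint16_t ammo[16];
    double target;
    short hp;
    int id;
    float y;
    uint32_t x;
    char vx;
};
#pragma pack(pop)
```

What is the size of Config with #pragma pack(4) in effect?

64

@0: vy [4B, align 4] → 4
@4: ammo [32B, align 2] → 36
@36: target [8B, align 4] → 44
@44: hp [2B, align 2] → 46
+2 pad (align 4)
@48: id [4B, align 4] → 52
@52: y [4B, align 4] → 56
@56: x [4B, align 4] → 60
@60: vx [1B, align 1] → 61
+3 tail pad (align 4)
size 64, align 4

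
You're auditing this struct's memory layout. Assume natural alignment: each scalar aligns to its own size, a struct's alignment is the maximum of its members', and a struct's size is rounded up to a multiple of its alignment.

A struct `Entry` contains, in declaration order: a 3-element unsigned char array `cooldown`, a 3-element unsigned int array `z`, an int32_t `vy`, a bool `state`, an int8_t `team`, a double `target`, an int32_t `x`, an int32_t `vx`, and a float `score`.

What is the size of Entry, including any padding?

@0: cooldown [3B, align 1] → 3
+1 pad (align 4)
@4: z [12B, align 4] → 16
@16: vy [4B, align 4] → 20
@20: state [1B, align 1] → 21
@21: team [1B, align 1] → 22
+2 pad (align 8)
@24: target [8B, align 8] → 32
@32: x [4B, align 4] → 36
@36: vx [4B, align 4] → 40
@40: score [4B, align 4] → 44
+4 tail pad (align 8)
size 48, align 8

48 bytes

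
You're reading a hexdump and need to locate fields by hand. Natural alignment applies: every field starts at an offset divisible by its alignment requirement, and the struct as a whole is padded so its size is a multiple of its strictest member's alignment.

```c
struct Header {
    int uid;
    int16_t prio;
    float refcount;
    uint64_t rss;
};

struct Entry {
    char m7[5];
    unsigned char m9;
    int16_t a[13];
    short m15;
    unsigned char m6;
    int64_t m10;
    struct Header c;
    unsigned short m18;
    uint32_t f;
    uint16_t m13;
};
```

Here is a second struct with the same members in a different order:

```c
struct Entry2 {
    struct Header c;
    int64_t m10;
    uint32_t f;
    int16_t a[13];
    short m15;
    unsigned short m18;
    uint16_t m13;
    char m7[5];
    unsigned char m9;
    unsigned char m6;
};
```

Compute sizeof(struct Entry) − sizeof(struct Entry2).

Header: 0..4  uid  (4B, 4-aligned); 4..6  prio  (2B, 2-aligned); 6..8  -- padding (2B); 8..12  refcount  (4B, 4-aligned); 12..16  -- padding (4B); 16..24  rss  (8B, 8-aligned); sizeof = 24, alignof = 8
0..5  m7  (5B, 1-aligned)
5..6  m9  (1B, 1-aligned)
6..32  a  (26B, 2-aligned)
32..34  m15  (2B, 2-aligned)
34..35  m6  (1B, 1-aligned)
35..40  -- padding (5B)
40..48  m10  (8B, 8-aligned)
48..72  c  (24B, 8-aligned)
72..74  m18  (2B, 2-aligned)
74..76  -- padding (2B)
76..80  f  (4B, 4-aligned)
80..82  m13  (2B, 2-aligned)
82..88  -- tail padding (6B)
sizeof = 88, alignof = 8
— Entry2 —
0..24  c  (24B, 8-aligned)
24..32  m10  (8B, 8-aligned)
32..36  f  (4B, 4-aligned)
36..62  a  (26B, 2-aligned)
62..64  m15  (2B, 2-aligned)
64..66  m18  (2B, 2-aligned)
66..68  m13  (2B, 2-aligned)
68..73  m7  (5B, 1-aligned)
73..74  m9  (1B, 1-aligned)
74..75  m6  (1B, 1-aligned)
75..80  -- tail padding (5B)
sizeof = 80, alignof = 8
88 − 80 = 8

8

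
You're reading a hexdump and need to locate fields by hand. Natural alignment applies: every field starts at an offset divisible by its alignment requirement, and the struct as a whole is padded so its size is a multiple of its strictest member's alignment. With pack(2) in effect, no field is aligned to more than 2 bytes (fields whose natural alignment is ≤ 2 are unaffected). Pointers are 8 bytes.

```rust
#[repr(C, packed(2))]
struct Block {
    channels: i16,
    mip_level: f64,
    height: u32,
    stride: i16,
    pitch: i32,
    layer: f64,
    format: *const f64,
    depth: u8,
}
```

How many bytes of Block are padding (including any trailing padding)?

1

@0: channels [2B, align 2] → 2
@2: mip_level [8B, align 2] → 10
@10: height [4B, align 2] → 14
@14: stride [2B, align 2] → 16
@16: pitch [4B, align 2] → 20
@20: layer [8B, align 2] → 28
@28: format [8B, align 2] → 36
@36: depth [1B, align 1] → 37
+1 tail pad (align 2)
size 38, align 2
data bytes 37, size 38 → padding 1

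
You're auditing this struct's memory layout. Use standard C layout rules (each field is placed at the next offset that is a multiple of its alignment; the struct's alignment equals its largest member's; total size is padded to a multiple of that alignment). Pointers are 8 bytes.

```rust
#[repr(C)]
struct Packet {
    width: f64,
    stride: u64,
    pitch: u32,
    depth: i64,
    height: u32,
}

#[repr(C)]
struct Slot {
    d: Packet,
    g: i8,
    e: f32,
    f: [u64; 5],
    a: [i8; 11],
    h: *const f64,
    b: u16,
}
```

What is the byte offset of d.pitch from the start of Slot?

Packet: 0..8  width  (8B, 8-aligned); 8..16  stride  (8B, 8-aligned); 16..20  pitch  (4B, 4-aligned); 20..24  -- padding (4B); 24..32  depth  (8B, 8-aligned); 32..36  height  (4B, 4-aligned); 36..40  -- tail padding (4B); sizeof = 40, alignof = 8
0..40  d  (40B, 8-aligned)
within Packet: pitch at 16
0 + 16 = 16

16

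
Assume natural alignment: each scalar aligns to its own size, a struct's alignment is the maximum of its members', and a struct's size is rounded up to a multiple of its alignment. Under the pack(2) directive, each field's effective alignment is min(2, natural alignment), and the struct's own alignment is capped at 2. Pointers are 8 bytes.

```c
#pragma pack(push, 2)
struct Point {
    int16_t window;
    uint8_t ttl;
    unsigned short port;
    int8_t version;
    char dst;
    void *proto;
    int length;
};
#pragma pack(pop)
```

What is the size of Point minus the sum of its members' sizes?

@0: window [2B, align 2] → 2
@2: ttl [1B, align 1] → 3
+1 pad (align 2)
@4: port [2B, align 2] → 6
@6: version [1B, align 1] → 7
@7: dst [1B, align 1] → 8
@8: proto [8B, align 2] → 16
@16: length [4B, align 2] → 20
size 20, align 2
data bytes 19, size 20 → padding 1

1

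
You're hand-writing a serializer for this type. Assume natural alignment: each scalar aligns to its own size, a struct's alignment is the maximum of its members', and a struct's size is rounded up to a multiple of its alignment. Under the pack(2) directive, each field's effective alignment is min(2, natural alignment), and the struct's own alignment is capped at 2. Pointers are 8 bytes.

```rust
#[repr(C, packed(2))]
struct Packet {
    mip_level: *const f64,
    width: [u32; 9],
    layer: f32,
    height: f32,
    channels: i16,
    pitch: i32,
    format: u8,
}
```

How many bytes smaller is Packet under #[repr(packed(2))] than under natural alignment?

4

natural layout:
  0..8  mip_level  (8B, 8-aligned)
  8..44  width  (36B, 4-aligned)
  44..48  layer  (4B, 4-aligned)
  48..52  height  (4B, 4-aligned)
  52..54  channels  (2B, 2-aligned)
  54..56  -- padding (2B)
  56..60  pitch  (4B, 4-aligned)
  60..61  format  (1B, 1-aligned)
  61..64  -- tail padding (3B)
  sizeof = 64, alignof = 8
packed(2) layout:
  0..8  mip_level  (8B, 2-aligned)
  8..44  width  (36B, 2-aligned)
  44..48  layer  (4B, 2-aligned)
  48..52  height  (4B, 2-aligned)
  52..54  channels  (2B, 2-aligned)
  54..58  pitch  (4B, 2-aligned)
  58..59  format  (1B, 1-aligned)
  59..60  -- tail padding (1B)
  sizeof = 60, alignof = 2
64 − 60 = 4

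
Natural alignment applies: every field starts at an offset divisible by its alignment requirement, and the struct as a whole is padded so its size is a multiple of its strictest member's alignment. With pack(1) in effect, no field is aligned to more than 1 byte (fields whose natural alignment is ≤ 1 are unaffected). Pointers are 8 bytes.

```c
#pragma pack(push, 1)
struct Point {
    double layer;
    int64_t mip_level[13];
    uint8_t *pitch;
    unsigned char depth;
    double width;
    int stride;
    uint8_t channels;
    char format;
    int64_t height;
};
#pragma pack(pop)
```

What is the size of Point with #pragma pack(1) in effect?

143

0..8  layer  (8B, 1-aligned)
8..112  mip_level  (104B, 1-aligned)
112..120  pitch  (8B, 1-aligned)
120..121  depth  (1B, 1-aligned)
121..129  width  (8B, 1-aligned)
129..133  stride  (4B, 1-aligned)
133..134  channels  (1B, 1-aligned)
134..135  format  (1B, 1-aligned)
135..143  height  (8B, 1-aligned)
sizeof = 143, alignof = 1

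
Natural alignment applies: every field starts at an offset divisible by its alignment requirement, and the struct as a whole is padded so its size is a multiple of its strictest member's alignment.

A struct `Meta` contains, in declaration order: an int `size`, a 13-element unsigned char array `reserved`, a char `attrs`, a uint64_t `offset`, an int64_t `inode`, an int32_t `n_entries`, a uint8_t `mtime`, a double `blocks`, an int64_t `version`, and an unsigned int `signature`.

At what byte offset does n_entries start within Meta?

0..4  size  (4B, 4-aligned)
4..17  reserved  (13B, 1-aligned)
17..18  attrs  (1B, 1-aligned)
18..24  -- padding (6B)
24..32  offset  (8B, 8-aligned)
32..40  inode  (8B, 8-aligned)
40..44  n_entries  (4B, 4-aligned)

40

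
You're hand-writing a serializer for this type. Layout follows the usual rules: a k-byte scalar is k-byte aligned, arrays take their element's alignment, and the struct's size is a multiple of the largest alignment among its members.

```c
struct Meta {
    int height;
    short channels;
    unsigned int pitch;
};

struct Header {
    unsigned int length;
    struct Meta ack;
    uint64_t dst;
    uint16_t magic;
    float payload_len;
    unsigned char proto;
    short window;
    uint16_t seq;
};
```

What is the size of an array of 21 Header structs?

840

Meta: 0..4  height  (4B, 4-aligned); 4..6  channels  (2B, 2-aligned); 6..8  -- padding (2B); 8..12  pitch  (4B, 4-aligned); sizeof = 12, alignof = 4
0..4  length  (4B, 4-aligned)
4..16  ack  (12B, 4-aligned)
16..24  dst  (8B, 8-aligned)
24..26  magic  (2B, 2-aligned)
26..28  -- padding (2B)
28..32  payload_len  (4B, 4-aligned)
32..33  proto  (1B, 1-aligned)
33..34  -- padding (1B)
34..36  window  (2B, 2-aligned)
36..38  seq  (2B, 2-aligned)
38..40  -- tail padding (2B)
sizeof = 40, alignof = 8
array of 21: 21 × 40 = 840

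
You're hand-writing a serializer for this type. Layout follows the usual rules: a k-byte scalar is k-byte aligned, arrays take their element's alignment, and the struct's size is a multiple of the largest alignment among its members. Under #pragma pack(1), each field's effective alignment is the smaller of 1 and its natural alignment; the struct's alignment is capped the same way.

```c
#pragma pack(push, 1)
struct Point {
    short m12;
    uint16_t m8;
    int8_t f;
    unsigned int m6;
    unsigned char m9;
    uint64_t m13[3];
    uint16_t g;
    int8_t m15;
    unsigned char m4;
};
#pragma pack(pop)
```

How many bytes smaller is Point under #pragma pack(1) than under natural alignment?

10

natural layout:
  0..2  m12  (2B, 2-aligned)
  2..4  m8  (2B, 2-aligned)
  4..5  f  (1B, 1-aligned)
  5..8  -- padding (3B)
  8..12  m6  (4B, 4-aligned)
  12..13  m9  (1B, 1-aligned)
  13..16  -- padding (3B)
  16..40  m13  (24B, 8-aligned)
  40..42  g  (2B, 2-aligned)
  42..43  m15  (1B, 1-aligned)
  43..44  m4  (1B, 1-aligned)
  44..48  -- tail padding (4B)
  sizeof = 48, alignof = 8
packed(1) layout:
  0..2  m12  (2B, 1-aligned)
  2..4  m8  (2B, 1-aligned)
  4..5  f  (1B, 1-aligned)
  5..9  m6  (4B, 1-aligned)
  9..10  m9  (1B, 1-aligned)
  10..34  m13  (24B, 1-aligned)
  34..36  g  (2B, 1-aligned)
  36..37  m15  (1B, 1-aligned)
  37..38  m4  (1B, 1-aligned)
  sizeof = 38, alignof = 1
48 − 38 = 10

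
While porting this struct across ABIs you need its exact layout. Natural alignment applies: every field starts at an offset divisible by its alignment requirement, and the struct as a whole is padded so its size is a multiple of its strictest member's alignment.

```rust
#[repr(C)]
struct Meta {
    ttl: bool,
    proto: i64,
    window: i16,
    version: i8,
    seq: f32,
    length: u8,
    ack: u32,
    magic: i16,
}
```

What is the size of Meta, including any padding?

@0: ttl [1B, align 1] → 1
+7 pad (align 8)
@8: proto [8B, align 8] → 16
@16: window [2B, align 2] → 18
@18: version [1B, align 1] → 19
+1 pad (align 4)
@20: seq [4B, align 4] → 24
@24: length [1B, align 1] → 25
+3 pad (align 4)
@28: ack [4B, align 4] → 32
@32: magic [2B, align 2] → 34
+6 tail pad (align 8)
size 40, align 8

40 bytes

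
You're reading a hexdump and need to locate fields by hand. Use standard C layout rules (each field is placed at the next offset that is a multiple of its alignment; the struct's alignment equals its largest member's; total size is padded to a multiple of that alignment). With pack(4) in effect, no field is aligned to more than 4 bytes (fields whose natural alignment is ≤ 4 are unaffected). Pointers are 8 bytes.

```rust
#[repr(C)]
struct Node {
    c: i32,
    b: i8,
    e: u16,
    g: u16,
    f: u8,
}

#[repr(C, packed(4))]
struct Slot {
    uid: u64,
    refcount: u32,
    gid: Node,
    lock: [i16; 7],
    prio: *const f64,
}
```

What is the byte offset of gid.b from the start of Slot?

Node: @0: c [4B, align 4] → 4; @4: b [1B, align 1] → 5; +1 pad (align 2); @6: e [2B, align 2] → 8; @8: g [2B, align 2] → 10; @10: f [1B, align 1] → 11; +1 tail pad (align 4); size 12, align 4
@0: uid [8B, align 4] → 8
@8: refcount [4B, align 4] → 12
@12: gid [12B, align 4] → 24
within Node: b at 4
12 + 4 = 16

16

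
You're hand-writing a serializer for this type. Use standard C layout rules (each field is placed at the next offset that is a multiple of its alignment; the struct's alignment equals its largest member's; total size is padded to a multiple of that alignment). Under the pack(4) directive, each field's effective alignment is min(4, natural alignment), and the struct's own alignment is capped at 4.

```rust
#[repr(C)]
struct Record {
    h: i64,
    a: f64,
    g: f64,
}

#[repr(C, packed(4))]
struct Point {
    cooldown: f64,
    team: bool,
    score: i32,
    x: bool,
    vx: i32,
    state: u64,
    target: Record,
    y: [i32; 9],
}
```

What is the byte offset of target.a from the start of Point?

40

Record: 0..8  h  (8B, 8-aligned); 8..16  a  (8B, 8-aligned); 16..24  g  (8B, 8-aligned); sizeof = 24, alignof = 8
0..8  cooldown  (8B, 4-aligned)
8..9  team  (1B, 1-aligned)
9..12  -- padding (3B)
12..16  score  (4B, 4-aligned)
16..17  x  (1B, 1-aligned)
17..20  -- padding (3B)
20..24  vx  (4B, 4-aligned)
24..32  state  (8B, 4-aligned)
32..56  target  (24B, 4-aligned)
within Record: a at 8
32 + 8 = 40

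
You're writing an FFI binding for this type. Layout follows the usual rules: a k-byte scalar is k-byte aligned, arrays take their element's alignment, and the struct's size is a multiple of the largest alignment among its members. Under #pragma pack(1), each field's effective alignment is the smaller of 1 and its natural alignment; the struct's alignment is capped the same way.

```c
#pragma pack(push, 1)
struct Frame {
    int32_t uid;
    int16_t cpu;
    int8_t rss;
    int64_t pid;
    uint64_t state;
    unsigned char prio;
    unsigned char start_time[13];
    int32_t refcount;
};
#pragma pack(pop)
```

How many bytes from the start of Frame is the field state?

15

0..4  uid  (4B, 1-aligned)
4..6  cpu  (2B, 1-aligned)
6..7  rss  (1B, 1-aligned)
7..15  pid  (8B, 1-aligned)
15..23  state  (8B, 1-aligned)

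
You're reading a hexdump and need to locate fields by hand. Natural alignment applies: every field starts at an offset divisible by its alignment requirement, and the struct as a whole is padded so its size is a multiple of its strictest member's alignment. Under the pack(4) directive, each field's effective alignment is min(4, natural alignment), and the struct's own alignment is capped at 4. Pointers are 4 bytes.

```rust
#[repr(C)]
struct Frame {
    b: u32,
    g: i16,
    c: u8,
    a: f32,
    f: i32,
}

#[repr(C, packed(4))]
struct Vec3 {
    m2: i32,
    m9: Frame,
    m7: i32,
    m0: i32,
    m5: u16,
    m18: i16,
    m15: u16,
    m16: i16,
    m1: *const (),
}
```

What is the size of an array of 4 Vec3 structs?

160

Frame: @0: b [4B, align 4] → 4; @4: g [2B, align 2] → 6; @6: c [1B, align 1] → 7; +1 pad (align 4); @8: a [4B, align 4] → 12; @12: f [4B, align 4] → 16; size 16, align 4
@0: m2 [4B, align 4] → 4
@4: m9 [16B, align 4] → 20
@20: m7 [4B, align 4] → 24
@24: m0 [4B, align 4] → 28
@28: m5 [2B, align 2] → 30
@30: m18 [2B, align 2] → 32
@32: m15 [2B, align 2] → 34
@34: m16 [2B, align 2] → 36
@36: m1 [4B, align 4] → 40
size 40, align 4
array of 4: 4 × 40 = 160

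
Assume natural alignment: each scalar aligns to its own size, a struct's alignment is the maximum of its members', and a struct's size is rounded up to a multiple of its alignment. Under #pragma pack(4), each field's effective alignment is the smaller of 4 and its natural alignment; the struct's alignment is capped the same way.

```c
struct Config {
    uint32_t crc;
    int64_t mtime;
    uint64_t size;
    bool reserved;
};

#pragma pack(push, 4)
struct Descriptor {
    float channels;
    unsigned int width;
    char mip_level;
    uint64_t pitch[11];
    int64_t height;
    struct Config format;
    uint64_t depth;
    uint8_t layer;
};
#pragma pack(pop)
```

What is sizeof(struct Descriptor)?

Config: @0: crc [4B, align 4] → 4; +4 pad (align 8); @8: mtime [8B, align 8] → 16; @16: size [8B, align 8] → 24; @24: reserved [1B, align 1] → 25; +7 tail pad (align 8); size 32, align 8
@0: channels [4B, align 4] → 4
@4: width [4B, align 4] → 8
@8: mip_level [1B, align 1] → 9
+3 pad (align 4)
@12: pitch [88B, align 4] → 100
@100: height [8B, align 4] → 108
@108: format [32B, align 4] → 140
@140: depth [8B, align 4] → 148
@148: layer [1B, align 1] → 149
+3 tail pad (align 4)
size 152, align 4

152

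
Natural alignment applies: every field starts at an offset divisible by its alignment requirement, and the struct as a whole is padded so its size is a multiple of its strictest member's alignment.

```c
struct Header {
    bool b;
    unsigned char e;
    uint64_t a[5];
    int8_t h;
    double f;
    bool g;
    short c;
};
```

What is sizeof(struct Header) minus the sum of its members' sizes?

0..1  b  (1B, 1-aligned)
1..2  e  (1B, 1-aligned)
2..8  -- padding (6B)
8..48  a  (40B, 8-aligned)
48..49  h  (1B, 1-aligned)
49..56  -- padding (7B)
56..64  f  (8B, 8-aligned)
64..65  g  (1B, 1-aligned)
65..66  -- padding (1B)
66..68  c  (2B, 2-aligned)
68..72  -- tail padding (4B)
sizeof = 72, alignof = 8
data bytes 54, size 72 → padding 18

18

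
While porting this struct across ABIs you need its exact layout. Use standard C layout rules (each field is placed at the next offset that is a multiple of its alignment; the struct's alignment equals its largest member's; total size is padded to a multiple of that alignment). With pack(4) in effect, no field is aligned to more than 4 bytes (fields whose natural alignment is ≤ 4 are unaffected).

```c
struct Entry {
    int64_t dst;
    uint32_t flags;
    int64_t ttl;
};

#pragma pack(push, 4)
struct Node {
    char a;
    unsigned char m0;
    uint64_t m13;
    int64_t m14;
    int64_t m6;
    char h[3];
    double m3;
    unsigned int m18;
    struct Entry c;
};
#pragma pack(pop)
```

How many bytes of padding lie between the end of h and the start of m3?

Entry: @0: dst [8B, align 8] → 8; @8: flags [4B, align 4] → 12; +4 pad (align 8); @16: ttl [8B, align 8] → 24; size 24, align 8
@0: a [1B, align 1] → 1
@1: m0 [1B, align 1] → 2
+2 pad (align 4)
@4: m13 [8B, align 4] → 12
@12: m14 [8B, align 4] → 20
@20: m6 [8B, align 4] → 28
@28: h [3B, align 1] → 31
+1 pad (align 4)
@32: m3 [8B, align 4] → 40

1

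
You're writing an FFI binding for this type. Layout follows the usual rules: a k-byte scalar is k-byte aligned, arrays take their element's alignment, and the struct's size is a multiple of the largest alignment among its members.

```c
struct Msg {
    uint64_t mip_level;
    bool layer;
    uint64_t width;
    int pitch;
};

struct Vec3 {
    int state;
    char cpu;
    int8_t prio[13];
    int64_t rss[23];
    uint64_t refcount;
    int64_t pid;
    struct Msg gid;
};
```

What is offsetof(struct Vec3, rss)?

24

Msg: mip_level at 0 (size 8, align 8) → ends 8; layer at 8 (size 1, align 1) → ends 9; pad 7 to align 8 for width; width at 16 (size 8, align 8) → ends 24; pitch at 24 (size 4, align 4) → ends 28; tail pad 4 to reach multiple of 8; total 32 bytes, alignment 8
state at 0 (size 4, align 4) → ends 4
cpu at 4 (size 1, align 1) → ends 5
prio at 5 (size 13, align 1) → ends 18
pad 6 to align 8 for rss
rss at 24 (size 184, align 8) → ends 208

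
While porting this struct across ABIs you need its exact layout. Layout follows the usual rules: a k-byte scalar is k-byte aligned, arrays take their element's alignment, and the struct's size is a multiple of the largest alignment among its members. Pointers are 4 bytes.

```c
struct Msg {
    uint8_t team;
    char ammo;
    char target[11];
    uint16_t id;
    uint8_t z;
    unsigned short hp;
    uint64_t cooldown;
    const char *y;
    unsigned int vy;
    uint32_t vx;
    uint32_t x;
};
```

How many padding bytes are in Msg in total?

6

0..1  team  (1B, 1-aligned)
1..2  ammo  (1B, 1-aligned)
2..13  target  (11B, 1-aligned)
13..14  -- padding (1B)
14..16  id  (2B, 2-aligned)
16..17  z  (1B, 1-aligned)
17..18  -- padding (1B)
18..20  hp  (2B, 2-aligned)
20..24  -- padding (4B)
24..32  cooldown  (8B, 8-aligned)
32..36  y  (4B, 4-aligned)
36..40  vy  (4B, 4-aligned)
40..44  vx  (4B, 4-aligned)
44..48  x  (4B, 4-aligned)
sizeof = 48, alignof = 8
data bytes 42, size 48 → padding 6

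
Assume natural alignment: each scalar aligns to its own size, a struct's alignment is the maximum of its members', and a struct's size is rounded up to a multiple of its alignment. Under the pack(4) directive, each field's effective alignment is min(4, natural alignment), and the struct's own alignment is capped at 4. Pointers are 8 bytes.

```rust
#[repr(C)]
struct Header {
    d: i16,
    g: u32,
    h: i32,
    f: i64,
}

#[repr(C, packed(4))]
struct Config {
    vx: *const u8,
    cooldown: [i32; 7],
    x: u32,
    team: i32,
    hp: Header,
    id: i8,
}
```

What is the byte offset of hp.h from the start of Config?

52

Header: @0: d [2B, align 2] → 2; +2 pad (align 4); @4: g [4B, align 4] → 8; @8: h [4B, align 4] → 12; +4 pad (align 8); @16: f [8B, align 8] → 24; size 24, align 8
@0: vx [8B, align 4] → 8
@8: cooldown [28B, align 4] → 36
@36: x [4B, align 4] → 40
@40: team [4B, align 4] → 44
@44: hp [24B, align 4] → 68
within Header: h at 8
44 + 8 = 52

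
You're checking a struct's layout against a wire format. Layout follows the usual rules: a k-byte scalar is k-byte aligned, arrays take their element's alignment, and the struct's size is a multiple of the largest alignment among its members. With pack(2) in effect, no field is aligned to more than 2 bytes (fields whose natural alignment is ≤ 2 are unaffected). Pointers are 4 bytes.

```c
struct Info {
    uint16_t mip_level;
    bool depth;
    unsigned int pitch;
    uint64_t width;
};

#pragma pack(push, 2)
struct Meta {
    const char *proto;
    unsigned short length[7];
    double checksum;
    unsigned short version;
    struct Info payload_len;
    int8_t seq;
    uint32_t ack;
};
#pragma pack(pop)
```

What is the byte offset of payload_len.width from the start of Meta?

36

Info: 0..2  mip_level  (2B, 2-aligned); 2..3  depth  (1B, 1-aligned); 3..4  -- padding (1B); 4..8  pitch  (4B, 4-aligned); 8..16  width  (8B, 8-aligned); sizeof = 16, alignof = 8
0..4  proto  (4B, 2-aligned)
4..18  length  (14B, 2-aligned)
18..26  checksum  (8B, 2-aligned)
26..28  version  (2B, 2-aligned)
28..44  payload_len  (16B, 2-aligned)
within Info: width at 8
28 + 8 = 36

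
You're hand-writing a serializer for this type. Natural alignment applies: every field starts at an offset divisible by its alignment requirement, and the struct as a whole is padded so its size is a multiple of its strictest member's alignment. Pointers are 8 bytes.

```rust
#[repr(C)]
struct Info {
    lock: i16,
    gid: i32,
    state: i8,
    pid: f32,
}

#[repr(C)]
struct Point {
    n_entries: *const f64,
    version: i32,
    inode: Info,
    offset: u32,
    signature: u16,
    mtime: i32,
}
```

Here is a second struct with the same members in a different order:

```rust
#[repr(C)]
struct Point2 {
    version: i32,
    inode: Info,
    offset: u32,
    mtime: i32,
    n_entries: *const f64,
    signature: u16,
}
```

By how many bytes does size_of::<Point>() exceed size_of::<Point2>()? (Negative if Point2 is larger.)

-8

Info: 0..2  lock  (2B, 2-aligned); 2..4  -- padding (2B); 4..8  gid  (4B, 4-aligned); 8..9  state  (1B, 1-aligned); 9..12  -- padding (3B); 12..16  pid  (4B, 4-aligned); sizeof = 16, alignof = 4
0..8  n_entries  (8B, 8-aligned)
8..12  version  (4B, 4-aligned)
12..28  inode  (16B, 4-aligned)
28..32  offset  (4B, 4-aligned)
32..34  signature  (2B, 2-aligned)
34..36  -- padding (2B)
36..40  mtime  (4B, 4-aligned)
sizeof = 40, alignof = 8
— Point2 —
0..4  version  (4B, 4-aligned)
4..20  inode  (16B, 4-aligned)
20..24  offset  (4B, 4-aligned)
24..28  mtime  (4B, 4-aligned)
28..32  -- padding (4B)
32..40  n_entries  (8B, 8-aligned)
40..42  signature  (2B, 2-aligned)
42..48  -- tail padding (6B)
sizeof = 48, alignof = 8
40 − 48 = -8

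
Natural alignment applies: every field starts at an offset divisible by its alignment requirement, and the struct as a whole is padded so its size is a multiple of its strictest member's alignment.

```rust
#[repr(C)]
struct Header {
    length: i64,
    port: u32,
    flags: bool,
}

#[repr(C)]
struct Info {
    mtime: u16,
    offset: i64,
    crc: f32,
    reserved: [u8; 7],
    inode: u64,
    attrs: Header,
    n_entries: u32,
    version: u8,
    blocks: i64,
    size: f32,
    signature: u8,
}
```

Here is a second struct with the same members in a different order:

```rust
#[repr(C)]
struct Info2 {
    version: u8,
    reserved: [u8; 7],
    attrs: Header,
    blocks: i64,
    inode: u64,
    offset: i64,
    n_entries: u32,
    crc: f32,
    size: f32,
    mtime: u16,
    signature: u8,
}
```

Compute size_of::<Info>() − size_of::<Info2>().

16

Header: @0: length [8B, align 8] → 8; @8: port [4B, align 4] → 12; @12: flags [1B, align 1] → 13; +3 tail pad (align 8); size 16, align 8
@0: mtime [2B, align 2] → 2
+6 pad (align 8)
@8: offset [8B, align 8] → 16
@16: crc [4B, align 4] → 20
@20: reserved [7B, align 1] → 27
+5 pad (align 8)
@32: inode [8B, align 8] → 40
@40: attrs [16B, align 8] → 56
@56: n_entries [4B, align 4] → 60
@60: version [1B, align 1] → 61
+3 pad (align 8)
@64: blocks [8B, align 8] → 72
@72: size [4B, align 4] → 76
@76: signature [1B, align 1] → 77
+3 tail pad (align 8)
size 80, align 8
— Info2 —
@0: version [1B, align 1] → 1
@1: reserved [7B, align 1] → 8
@8: attrs [16B, align 8] → 24
@24: blocks [8B, align 8] → 32
@32: inode [8B, align 8] → 40
@40: offset [8B, align 8] → 48
@48: n_entries [4B, align 4] → 52
@52: crc [4B, align 4] → 56
@56: size [4B, align 4] → 60
@60: mtime [2B, align 2] → 62
@62: signature [1B, align 1] → 63
+1 tail pad (align 8)
size 64, align 8
80 − 64 = 16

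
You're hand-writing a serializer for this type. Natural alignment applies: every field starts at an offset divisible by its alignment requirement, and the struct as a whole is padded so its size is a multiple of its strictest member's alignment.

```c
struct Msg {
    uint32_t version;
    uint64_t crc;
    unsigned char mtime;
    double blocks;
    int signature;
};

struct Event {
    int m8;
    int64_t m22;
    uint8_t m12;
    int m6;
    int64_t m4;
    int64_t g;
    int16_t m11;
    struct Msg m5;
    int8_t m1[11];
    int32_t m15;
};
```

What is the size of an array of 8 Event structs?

Msg: 0..4  version  (4B, 4-aligned); 4..8  -- padding (4B); 8..16  crc  (8B, 8-aligned); 16..17  mtime  (1B, 1-aligned); 17..24  -- padding (7B); 24..32  blocks  (8B, 8-aligned); 32..36  signature  (4B, 4-aligned); 36..40  -- tail padding (4B); sizeof = 40, alignof = 8
0..4  m8  (4B, 4-aligned)
4..8  -- padding (4B)
8..16  m22  (8B, 8-aligned)
16..17  m12  (1B, 1-aligned)
17..20  -- padding (3B)
20..24  m6  (4B, 4-aligned)
24..32  m4  (8B, 8-aligned)
32..40  g  (8B, 8-aligned)
40..42  m11  (2B, 2-aligned)
42..48  -- padding (6B)
48..88  m5  (40B, 8-aligned)
88..99  m1  (11B, 1-aligned)
99..100  -- padding (1B)
100..104  m15  (4B, 4-aligned)
sizeof = 104, alignof = 8
array of 8: 8 × 104 = 832

832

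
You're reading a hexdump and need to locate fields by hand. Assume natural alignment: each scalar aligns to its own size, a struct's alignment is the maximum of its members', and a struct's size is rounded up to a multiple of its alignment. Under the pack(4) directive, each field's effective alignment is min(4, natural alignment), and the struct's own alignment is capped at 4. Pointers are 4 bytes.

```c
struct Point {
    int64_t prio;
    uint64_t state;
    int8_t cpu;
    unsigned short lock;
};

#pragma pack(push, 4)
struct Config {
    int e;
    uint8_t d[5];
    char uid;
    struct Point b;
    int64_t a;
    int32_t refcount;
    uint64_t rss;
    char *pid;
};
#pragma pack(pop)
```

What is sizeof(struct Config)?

Point: 0..8  prio  (8B, 8-aligned); 8..16  state  (8B, 8-aligned); 16..17  cpu  (1B, 1-aligned); 17..18  -- padding (1B); 18..20  lock  (2B, 2-aligned); 20..24  -- tail padding (4B); sizeof = 24, alignof = 8
0..4  e  (4B, 4-aligned)
4..9  d  (5B, 1-aligned)
9..10  uid  (1B, 1-aligned)
10..12  -- padding (2B)
12..36  b  (24B, 4-aligned)
36..44  a  (8B, 4-aligned)
44..48  refcount  (4B, 4-aligned)
48..56  rss  (8B, 4-aligned)
56..60  pid  (4B, 4-aligned)
sizeof = 60, alignof = 4

60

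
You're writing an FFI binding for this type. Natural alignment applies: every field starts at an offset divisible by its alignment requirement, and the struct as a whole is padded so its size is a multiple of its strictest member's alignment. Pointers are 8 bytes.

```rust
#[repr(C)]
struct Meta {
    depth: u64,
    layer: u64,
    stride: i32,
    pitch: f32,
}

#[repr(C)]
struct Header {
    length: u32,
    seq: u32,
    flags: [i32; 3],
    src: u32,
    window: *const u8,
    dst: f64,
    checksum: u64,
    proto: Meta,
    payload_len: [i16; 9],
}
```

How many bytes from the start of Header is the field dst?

32

Meta: @0: depth [8B, align 8] → 8; @8: layer [8B, align 8] → 16; @16: stride [4B, align 4] → 20; @20: pitch [4B, align 4] → 24; size 24, align 8
@0: length [4B, align 4] → 4
@4: seq [4B, align 4] → 8
@8: flags [12B, align 4] → 20
@20: src [4B, align 4] → 24
@24: window [8B, align 8] → 32
@32: dst [8B, align 8] → 40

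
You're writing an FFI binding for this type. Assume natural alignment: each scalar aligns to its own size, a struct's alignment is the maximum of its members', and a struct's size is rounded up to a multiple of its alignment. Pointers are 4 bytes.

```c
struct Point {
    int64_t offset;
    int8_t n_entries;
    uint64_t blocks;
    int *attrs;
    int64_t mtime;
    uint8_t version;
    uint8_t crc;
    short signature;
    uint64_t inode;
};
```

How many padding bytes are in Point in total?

15

@0: offset [8B, align 8] → 8
@8: n_entries [1B, align 1] → 9
+7 pad (align 8)
@16: blocks [8B, align 8] → 24
@24: attrs [4B, align 4] → 28
+4 pad (align 8)
@32: mtime [8B, align 8] → 40
@40: version [1B, align 1] → 41
@41: crc [1B, align 1] → 42
@42: signature [2B, align 2] → 44
+4 pad (align 8)
@48: inode [8B, align 8] → 56
size 56, align 8
data bytes 41, size 56 → padding 15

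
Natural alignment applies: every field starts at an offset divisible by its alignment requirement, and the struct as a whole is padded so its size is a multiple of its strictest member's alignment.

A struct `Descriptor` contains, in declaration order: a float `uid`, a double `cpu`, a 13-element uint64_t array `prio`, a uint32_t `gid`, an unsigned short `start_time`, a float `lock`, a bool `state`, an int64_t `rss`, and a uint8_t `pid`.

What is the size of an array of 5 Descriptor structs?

760

@0: uid [4B, align 4] → 4
+4 pad (align 8)
@8: cpu [8B, align 8] → 16
@16: prio [104B, align 8] → 120
@120: gid [4B, align 4] → 124
@124: start_time [2B, align 2] → 126
+2 pad (align 4)
@128: lock [4B, align 4] → 132
@132: state [1B, align 1] → 133
+3 pad (align 8)
@136: rss [8B, align 8] → 144
@144: pid [1B, align 1] → 145
+7 tail pad (align 8)
size 152, align 8
array of 5: 5 × 152 = 760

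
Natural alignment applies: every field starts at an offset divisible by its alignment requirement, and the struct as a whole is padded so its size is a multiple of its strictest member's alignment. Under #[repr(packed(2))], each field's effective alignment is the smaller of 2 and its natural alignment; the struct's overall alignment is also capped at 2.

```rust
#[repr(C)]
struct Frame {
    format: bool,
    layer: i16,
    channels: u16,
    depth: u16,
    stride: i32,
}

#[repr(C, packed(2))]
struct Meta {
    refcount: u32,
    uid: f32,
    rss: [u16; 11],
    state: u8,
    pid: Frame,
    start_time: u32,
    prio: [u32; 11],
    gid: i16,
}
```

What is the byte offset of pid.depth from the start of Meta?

38

Frame: format at 0 (size 1, align 1) → ends 1; pad 1 to align 2 for layer; layer at 2 (size 2, align 2) → ends 4; channels at 4 (size 2, align 2) → ends 6; depth at 6 (size 2, align 2) → ends 8; stride at 8 (size 4, align 4) → ends 12; total 12 bytes, alignment 4
refcount at 0 (size 4, align 2) → ends 4
uid at 4 (size 4, align 2) → ends 8
rss at 8 (size 22, align 2) → ends 30
state at 30 (size 1, align 1) → ends 31
pad 1 to align 2 for pid
pid at 32 (size 12, align 2) → ends 44
within Frame: depth at 6
32 + 6 = 38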